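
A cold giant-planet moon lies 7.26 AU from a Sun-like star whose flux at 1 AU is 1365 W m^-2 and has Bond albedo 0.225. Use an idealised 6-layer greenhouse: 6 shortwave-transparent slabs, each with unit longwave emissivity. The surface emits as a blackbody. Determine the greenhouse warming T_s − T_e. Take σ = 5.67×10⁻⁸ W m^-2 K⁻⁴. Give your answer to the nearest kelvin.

61 kelvin

Flux at the orbit: S = 1365/(7.26)² = 25.90 W m^-2.
Top-of-atmosphere balance: σT_e⁴ = S(1−α)/4 = 5.018 W m^-2 → T_e = 96.99 K.
T_s = (N+1)^(1/4)·T_e = 157.8 K.
Warming: T_s − T_e = 60.77 K.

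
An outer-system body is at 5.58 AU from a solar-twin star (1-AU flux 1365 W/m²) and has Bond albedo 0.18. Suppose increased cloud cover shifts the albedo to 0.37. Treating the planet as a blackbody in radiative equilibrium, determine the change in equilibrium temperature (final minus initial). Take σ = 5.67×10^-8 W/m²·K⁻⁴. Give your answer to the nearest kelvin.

By the inverse-square law, S = 1365/5.58² = 43.84 W/m².
With α = 0.18, T₁ = 112.2 K.
After:  T₂ = [43.84·0.63/(4σ)]^(1/4) = 105.0 K.
Change: 105.0 − 112.2 = -7.155 K.

-7 kelvin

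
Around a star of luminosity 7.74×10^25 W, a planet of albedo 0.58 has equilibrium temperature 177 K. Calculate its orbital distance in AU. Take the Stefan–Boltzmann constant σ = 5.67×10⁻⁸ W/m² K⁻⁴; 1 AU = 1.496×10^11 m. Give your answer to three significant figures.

Required flux: S = 4σT⁴/(1−α) = 530.0 W/m².
S = L/(4πd²) → d = √(L/4πS) = √(7.74×10^25/(4π·530.0)) = 1.078×10^11 m = 0.7206 AU.

0.721 AU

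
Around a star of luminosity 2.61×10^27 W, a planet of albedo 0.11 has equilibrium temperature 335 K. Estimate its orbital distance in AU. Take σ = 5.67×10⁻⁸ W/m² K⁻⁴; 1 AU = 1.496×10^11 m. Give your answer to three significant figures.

Required flux: S = 4σT⁴/(1−α) = 3209 W/m².
S = L/(4πd²) → d = √(L/4πS) = √(2.61×10^27/(4π·3209)) = 2.544×10^11 m = 1.700 AU.

1.70 AU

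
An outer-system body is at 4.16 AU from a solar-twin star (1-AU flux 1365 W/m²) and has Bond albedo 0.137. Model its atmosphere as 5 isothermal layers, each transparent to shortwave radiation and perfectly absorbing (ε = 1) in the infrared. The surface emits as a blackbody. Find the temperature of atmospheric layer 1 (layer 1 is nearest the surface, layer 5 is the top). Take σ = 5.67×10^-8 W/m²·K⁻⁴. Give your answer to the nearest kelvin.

197 kelvin

Flux at the orbit: S = 1365/(4.16)² = 78.88 W/m².
OLR = S(1−α)/4 = 17.02 W/m²; the top layer radiates at T_e = 131.6 K.
In the N-layer model, layer k (counted from the surface) has T_k = (N+1−k)^(1/4)·T_e.
With k = 1: T_1 = (5+1−1)^¼·131.6 K = 196.8 K.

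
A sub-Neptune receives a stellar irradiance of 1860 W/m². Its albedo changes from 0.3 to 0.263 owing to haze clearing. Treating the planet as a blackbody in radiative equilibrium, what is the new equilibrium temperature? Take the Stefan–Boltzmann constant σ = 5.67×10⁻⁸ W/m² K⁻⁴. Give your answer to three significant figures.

T₂ = [S(1−α₂)/(4σ)]^(1/4) = [1860·0.737/(4σ)]^(1/4) = 278.8 K.

279 K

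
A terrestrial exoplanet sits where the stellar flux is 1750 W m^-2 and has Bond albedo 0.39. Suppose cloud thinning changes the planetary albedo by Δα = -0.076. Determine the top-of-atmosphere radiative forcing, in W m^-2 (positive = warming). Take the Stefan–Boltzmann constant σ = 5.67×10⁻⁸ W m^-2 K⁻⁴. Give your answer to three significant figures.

The change in absorbed flux is Δ[S(1−α)/4] = −SΔα/4 = 33.25 W m^-2.

33.2 W m^-2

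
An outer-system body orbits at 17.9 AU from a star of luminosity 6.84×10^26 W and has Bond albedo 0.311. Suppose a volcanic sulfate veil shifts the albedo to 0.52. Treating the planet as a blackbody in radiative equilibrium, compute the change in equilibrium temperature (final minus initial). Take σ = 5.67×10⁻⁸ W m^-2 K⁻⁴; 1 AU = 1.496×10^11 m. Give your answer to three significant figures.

Orbital distance: d = 17.9 AU = 2.678×10^12 m.
Spreading L over a sphere of radius d: S = 6.84×10^26/(4π·2.68×10^12²) = 7.591 W m^-2.
With α = 0.311, T₁ = 69.30 K.
With α = 0.52, T₂ = 63.31 K.
Change: 63.31 − 69.30 = -5.987 K.

-5.99 kelvin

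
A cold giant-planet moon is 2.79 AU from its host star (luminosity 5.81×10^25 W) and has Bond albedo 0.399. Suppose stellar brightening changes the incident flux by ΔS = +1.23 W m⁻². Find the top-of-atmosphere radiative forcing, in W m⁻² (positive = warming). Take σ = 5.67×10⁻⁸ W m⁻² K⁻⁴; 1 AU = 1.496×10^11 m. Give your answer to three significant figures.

0.185 W m⁻²

Orbital distance: d = 2.79 AU = 4.174×10^11 m.
S = L/(4πd²) = 26.54 W m⁻².
TOA radiative forcing: ΔF = (1−α)ΔS/4 = 0.601·(+1.23)/4 = 0.1848 W m⁻².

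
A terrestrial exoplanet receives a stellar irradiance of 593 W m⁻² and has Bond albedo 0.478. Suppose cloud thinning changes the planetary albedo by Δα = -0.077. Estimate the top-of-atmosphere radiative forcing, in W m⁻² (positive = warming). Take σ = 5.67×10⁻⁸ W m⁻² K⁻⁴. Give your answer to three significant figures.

The change in absorbed flux is Δ[S(1−α)/4] = −SΔα/4 = 11.42 W m⁻².

11.4 W m⁻²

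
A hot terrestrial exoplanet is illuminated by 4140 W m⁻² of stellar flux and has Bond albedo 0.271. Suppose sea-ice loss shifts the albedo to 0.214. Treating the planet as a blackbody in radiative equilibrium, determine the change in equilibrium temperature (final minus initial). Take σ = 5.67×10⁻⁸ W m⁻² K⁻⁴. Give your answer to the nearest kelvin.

With α = 0.271, T₁ = 339.6 K.
After:  T₂ = [4140·0.786/(4σ)]^(1/4) = 346.1 K.
ΔT = T₂ − T₁ = 6.453 K.

6 K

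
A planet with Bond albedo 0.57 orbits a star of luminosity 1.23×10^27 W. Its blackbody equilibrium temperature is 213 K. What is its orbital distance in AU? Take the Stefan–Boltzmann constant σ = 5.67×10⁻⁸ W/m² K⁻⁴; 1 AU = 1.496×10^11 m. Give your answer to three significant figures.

2.01 AU

Required flux: S = 4σT⁴/(1−α) = 1086 W/m².
From L = 4πd²S, d = √(1.23×10^27/(4π·1086)) = 3.003×10^11 m = 2.007 AU.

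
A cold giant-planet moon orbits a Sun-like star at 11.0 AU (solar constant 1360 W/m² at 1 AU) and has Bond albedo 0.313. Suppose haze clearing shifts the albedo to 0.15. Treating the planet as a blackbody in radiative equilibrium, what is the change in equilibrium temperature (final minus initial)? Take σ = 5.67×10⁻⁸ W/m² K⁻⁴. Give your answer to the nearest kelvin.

By the inverse-square law, S = 1360/11.0² = 11.24 W/m².
With α = 0.313, T₁ = 76.39 K.
With α = 0.15, T₂ = 80.56 K.
ΔT = T₂ − T₁ = 4.176 K.

4 K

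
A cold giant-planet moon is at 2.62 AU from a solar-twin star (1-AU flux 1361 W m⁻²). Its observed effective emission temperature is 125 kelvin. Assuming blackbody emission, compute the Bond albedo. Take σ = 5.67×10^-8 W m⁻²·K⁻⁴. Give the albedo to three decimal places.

Flux at the orbit: S = 1361/(2.62)² = 198.3 W m⁻².
Energy balance: S(1−α)/4 = σT⁴, so 1−α = 4σT⁴/S.
σT⁴ = 13.84 W m⁻², so 4σT⁴ = 55.37 W m⁻².
1−α = 55.37/198.3 = 0.2793, so α = 0.7207.

0.721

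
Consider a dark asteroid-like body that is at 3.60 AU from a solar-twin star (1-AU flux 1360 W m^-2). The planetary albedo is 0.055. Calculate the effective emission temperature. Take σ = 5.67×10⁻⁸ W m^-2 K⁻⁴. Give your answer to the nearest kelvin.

By the inverse-square law, S = 1360/3.60² = 104.9 W m^-2.
Absorbed flux (global mean): S(1−α)/4 = 104.9·0.945/4 = 24.79 W m^-2.
Set σT⁴ = 24.79 → T = (24.79/σ)^(1/4) = 144.6 K.

145 K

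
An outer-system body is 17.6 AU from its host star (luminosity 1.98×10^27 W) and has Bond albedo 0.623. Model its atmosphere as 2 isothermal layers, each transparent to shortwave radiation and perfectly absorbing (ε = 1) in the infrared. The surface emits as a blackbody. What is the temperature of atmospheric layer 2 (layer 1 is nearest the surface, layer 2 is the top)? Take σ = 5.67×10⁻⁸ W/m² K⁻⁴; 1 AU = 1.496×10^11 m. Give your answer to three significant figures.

d = 17.6 × 1.496×10^11 m = 2.633×10^12 m.
Spreading L over a sphere of radius d: S = 1.98×10^27/(4π·2.63×10^12²) = 22.73 W/m².
OLR = S(1−α)/4 = 2.142 W/m²; the top layer radiates at T_e = 78.40 K.
Each opaque layer satisfies 2T_j⁴ = T_{j−1}⁴ + T_{j+1}⁴, giving T_k⁴ = (N+1−k)T_e⁴.
With k = 2: T_2 = (2+1−2)^¼·78.40 K = 78.40 K.

78.4 K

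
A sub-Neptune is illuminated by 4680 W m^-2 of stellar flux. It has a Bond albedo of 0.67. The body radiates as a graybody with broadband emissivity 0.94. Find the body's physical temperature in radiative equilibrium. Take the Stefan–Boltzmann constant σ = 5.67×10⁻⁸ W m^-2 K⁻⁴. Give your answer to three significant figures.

292 kelvin

Averaging over the sphere, the absorbed flux is S(1−α)/4 = 386.1 W m^-2.
Radiative balance εσT⁴ = 386.1 gives T = [386.1/(0.94·σ)]^(1/4) = 291.7 K.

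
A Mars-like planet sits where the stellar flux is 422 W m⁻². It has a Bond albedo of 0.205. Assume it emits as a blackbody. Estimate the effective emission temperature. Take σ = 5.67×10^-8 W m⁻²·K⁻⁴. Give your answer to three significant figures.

Absorbed flux (global mean): S(1−α)/4 = 422.0·0.795/4 = 83.87 W m⁻².
In equilibrium σT⁴ equals this, so T = 196.1 K.

196 K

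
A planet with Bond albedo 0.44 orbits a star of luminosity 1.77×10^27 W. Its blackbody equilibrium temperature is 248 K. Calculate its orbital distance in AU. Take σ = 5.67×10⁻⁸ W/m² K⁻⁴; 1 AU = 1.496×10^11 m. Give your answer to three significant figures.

Energy balance gives S = 4σT⁴/(1−α) = 1532 W/m².
Then d = [L/(4πS)]^(1/2) = 3.032×10^11 m, i.e. 2.027 AU.

2.03 AU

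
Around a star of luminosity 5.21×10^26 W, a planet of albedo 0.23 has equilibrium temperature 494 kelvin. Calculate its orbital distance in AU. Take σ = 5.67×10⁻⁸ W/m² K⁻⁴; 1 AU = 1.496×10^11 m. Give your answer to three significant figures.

0.325 AU

Energy balance gives S = 4σT⁴/(1−α) = 17540 W/m².
From L = 4πd²S, d = √(5.21×10^26/(4π·17540)) = 4.862×10^10 m = 0.3250 AU.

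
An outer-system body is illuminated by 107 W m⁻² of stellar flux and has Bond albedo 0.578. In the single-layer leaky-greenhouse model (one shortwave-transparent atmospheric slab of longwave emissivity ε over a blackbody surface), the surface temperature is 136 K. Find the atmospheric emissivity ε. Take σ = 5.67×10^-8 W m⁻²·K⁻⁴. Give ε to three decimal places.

0.836

Effective temperature: T_e = [S(1−α)/(4σ)]^(1/4) = 118.8 K.
Since (2−ε)/2 = (T_e/T_s)⁴ = 0.5820, ε = 0.8361.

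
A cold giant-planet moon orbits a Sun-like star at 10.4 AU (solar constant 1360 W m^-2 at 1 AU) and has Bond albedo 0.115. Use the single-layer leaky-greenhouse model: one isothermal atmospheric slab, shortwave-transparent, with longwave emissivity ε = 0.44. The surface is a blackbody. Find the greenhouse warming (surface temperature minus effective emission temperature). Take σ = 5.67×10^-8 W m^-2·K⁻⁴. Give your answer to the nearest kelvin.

5 K

Irradiance scales as 1/d², so S = 1360 W m^-2 × (1/10.4)² = 12.57 W m^-2.
At the top of the atmosphere, σT_e⁴ = S(1−α)/4 = 2.782 W m^-2, giving T_e = 83.69 K.
For a single slab of emissivity ε, T_s⁴ = 2T_e⁴/(2−ε); thus T_s = 83.69·(1.282)^(1/4) = 89.06 K.
T_s − T_e = 89.06 − 83.69 = 5.364 K.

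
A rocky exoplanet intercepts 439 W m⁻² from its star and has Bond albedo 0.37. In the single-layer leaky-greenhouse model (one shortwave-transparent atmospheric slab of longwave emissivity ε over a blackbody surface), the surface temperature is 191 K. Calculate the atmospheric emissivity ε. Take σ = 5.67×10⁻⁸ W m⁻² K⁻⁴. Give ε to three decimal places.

First, T_e = [439.0·(1−0.37)/(4σ)]^(1/4) = 186.9 K.
Since (2−ε)/2 = (T_e/T_s)⁴ = 0.9163, ε = 0.1674.

0.167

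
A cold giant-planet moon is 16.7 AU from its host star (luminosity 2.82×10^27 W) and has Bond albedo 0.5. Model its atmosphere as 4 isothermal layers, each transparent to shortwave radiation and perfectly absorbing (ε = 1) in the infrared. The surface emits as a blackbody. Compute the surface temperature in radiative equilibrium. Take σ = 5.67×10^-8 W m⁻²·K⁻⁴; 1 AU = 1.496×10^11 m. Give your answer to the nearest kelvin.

d = 16.7 × 1.496×10^11 m = 2.498×10^12 m.
Flux at the orbit: S = L/(4πd²) = 2.82×10^27/(4π·(2.50×10^12)²) = 35.95 W m⁻².
The effective emission temperature is T_e = [S(1−α)/(4σ)]^¼ = 94.36 K.
For an N-layer opaque stack, T_s⁴ = (N+1)T_e⁴, hence T_s = (5)^(1/4)×94.36 K = 141.1 K.

141 K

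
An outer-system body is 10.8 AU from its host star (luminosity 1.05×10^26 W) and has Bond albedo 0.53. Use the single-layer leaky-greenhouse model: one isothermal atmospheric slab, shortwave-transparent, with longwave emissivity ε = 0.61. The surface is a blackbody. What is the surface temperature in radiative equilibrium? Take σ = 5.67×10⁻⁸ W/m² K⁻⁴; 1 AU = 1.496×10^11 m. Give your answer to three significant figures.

55.6 kelvin

d = 10.8 × 1.496×10^11 m = 1.616×10^12 m.
S = L/(4πd²) = 3.201 W/m².
Effective emission temperature (TOA balance): σT_e⁴ = S(1−α)/4 = 0.3761 W/m² → T_e = 50.75 K.
Surface balance with a leaky layer gives σT_s⁴ = σT_e⁴·2/(2−ε), so T_s = T_e·[2/(2−0.61)]^(1/4) = 55.58 K.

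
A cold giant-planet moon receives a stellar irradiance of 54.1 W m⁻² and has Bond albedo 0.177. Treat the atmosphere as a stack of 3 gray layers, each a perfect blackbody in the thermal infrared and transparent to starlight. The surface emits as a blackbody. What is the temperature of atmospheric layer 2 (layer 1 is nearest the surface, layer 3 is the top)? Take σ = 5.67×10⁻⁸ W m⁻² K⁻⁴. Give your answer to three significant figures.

141 kelvin

OLR = S(1−α)/4 = 11.13 W m⁻²; the top layer radiates at T_e = 118.4 K.
In the N-layer model, layer k (counted from the surface) has T_k = (N+1−k)^(1/4)·T_e.
With k = 2: T_2 = (3+1−2)^¼·118.4 K = 140.8 K.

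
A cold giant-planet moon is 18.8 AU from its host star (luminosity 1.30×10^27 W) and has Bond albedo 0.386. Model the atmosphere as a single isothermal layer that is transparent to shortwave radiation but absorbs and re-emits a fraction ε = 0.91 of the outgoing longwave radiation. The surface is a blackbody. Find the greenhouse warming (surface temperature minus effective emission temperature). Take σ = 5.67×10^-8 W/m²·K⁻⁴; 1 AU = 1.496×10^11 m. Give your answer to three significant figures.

12.6 K

Orbital distance: d = 18.8 AU = 2.812×10^12 m.
Flux at the orbit: S = L/(4πd²) = 1.30×10^27/(4π·(2.81×10^12)²) = 13.08 W/m².
Effective emission temperature (TOA balance): σT_e⁴ = S(1−α)/4 = 2.008 W/m² → T_e = 77.14 K.
The surface balance (absorbed SW + ε·downward IR = σT_s⁴) with T_a⁴ = T_s⁴/2 reduces to T_s = T_e·[2/(2−ε)]^¼ = 89.78 K.
The atmosphere warms the surface by 12.64 K.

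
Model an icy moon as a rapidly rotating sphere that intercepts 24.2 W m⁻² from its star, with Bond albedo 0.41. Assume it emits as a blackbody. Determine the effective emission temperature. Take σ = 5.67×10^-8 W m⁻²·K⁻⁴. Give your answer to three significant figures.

89.1 K

Averaging over the sphere, the absorbed flux is S(1−α)/4 = 3.570 W m⁻².
In equilibrium σT⁴ equals this, so T = 89.08 K.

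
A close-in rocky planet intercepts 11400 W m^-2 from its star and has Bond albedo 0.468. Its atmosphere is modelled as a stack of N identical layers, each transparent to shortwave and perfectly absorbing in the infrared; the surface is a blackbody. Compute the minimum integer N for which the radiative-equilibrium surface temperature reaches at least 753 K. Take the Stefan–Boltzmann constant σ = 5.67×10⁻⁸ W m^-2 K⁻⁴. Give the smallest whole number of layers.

OLR = S(1−α)/4 = 1516 W m^-2; the top layer radiates at T_e = 404.4 K.
T_s = (N+1)^(1/4)·T_e ≥ 753 K requires N+1 ≥ (T_s/T_e)⁴ = (753/404.4)⁴ = 12.023.
The minimum whole number is N = 12.

12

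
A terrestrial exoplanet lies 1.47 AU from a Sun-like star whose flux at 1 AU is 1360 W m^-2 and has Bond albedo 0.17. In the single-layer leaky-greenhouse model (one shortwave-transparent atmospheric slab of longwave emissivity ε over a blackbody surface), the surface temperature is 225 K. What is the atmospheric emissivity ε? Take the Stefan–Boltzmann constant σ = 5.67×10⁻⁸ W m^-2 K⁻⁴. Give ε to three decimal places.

0.203

Irradiance scales as 1/d², so S = 1360 W m^-2 × (1/1.47)² = 629.4 W m^-2.
TOA balance gives T_e = 219.1 K.
Inverting T_s⁴ = 2T_e⁴/(2−ε): (T_e/T_s)⁴ = 0.8987, so ε = 2(1 − 0.8987) = 0.2026.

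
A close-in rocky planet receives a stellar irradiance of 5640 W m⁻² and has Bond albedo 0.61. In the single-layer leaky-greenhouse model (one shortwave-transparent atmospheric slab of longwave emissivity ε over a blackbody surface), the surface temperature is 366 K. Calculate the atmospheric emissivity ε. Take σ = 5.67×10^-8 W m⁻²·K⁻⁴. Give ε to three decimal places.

0.919

Effective temperature: T_e = [S(1−α)/(4σ)]^(1/4) = 313.8 K.
Inverting T_s⁴ = 2T_e⁴/(2−ε): (T_e/T_s)⁴ = 0.5405, so ε = 2(1 − 0.5405) = 0.9190.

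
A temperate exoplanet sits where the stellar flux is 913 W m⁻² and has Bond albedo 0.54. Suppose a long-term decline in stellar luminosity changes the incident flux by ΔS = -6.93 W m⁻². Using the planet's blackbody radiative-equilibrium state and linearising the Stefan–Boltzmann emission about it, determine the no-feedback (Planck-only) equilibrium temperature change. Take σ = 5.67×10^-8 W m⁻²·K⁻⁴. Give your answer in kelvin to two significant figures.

Reference equilibrium: T_e = [S(1−α)/(4σ)]^(1/4) = 207.4 K.
TOA radiative forcing: ΔF = (1−α)ΔS/4 = 0.46·(-6.93)/4 = -0.7969 W m⁻².
Planck response: λ_P = 4σT_e³ = 4·5.67×10⁻⁸·(207.4)³ = 2.025 W m⁻²/K.
So ΔT₀ = -0.7969/2.025 = -0.394 K.

-0.39 kelvin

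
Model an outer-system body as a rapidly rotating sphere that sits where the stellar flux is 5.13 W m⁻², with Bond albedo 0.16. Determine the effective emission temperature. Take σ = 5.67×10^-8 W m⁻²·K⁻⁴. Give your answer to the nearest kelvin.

Averaging over the sphere, the absorbed flux is S(1−α)/4 = 1.077 W m⁻².
Set σT⁴ = 1.077 → T = (1.077/σ)^(1/4) = 66.02 K.

66 K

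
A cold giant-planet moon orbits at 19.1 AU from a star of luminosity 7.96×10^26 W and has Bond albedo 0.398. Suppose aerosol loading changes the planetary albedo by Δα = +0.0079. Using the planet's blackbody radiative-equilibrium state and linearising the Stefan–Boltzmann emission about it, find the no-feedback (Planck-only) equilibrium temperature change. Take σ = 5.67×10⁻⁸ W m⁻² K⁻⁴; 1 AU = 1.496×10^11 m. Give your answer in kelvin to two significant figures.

-0.22 K

Orbital distance: d = 19.1 AU = 2.857×10^12 m.
S = L/(4πd²) = 7.758 W m⁻².
Reference equilibrium: T_e = [S(1−α)/(4σ)]^(1/4) = 67.36 K.
TOA radiative forcing: ΔF = −S·Δα/4 = −7.758·(+0.0079)/4 = -0.01532 W m⁻².
Linearising σT⁴ gives d(σT⁴)/dT = 4σT_e³ = 0.06933 W m⁻² per K.
ΔT₀ = ΔF/λ_P = -0.01532/0.06933 = -0.221 K.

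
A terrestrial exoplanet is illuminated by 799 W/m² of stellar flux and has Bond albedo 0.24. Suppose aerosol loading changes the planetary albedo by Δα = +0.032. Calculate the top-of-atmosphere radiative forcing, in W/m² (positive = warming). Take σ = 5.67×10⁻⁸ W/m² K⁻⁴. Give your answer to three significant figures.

The change in absorbed flux is Δ[S(1−α)/4] = −SΔα/4 = -6.392 W/m².

-6.39 W/m²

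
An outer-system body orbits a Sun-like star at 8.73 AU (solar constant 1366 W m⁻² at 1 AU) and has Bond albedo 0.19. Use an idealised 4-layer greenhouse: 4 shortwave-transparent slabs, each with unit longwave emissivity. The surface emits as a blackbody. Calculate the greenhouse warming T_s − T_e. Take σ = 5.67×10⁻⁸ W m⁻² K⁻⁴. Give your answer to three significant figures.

44.3 K

Flux at the orbit: S = 1366/(8.73)² = 17.92 W m⁻².
Top-of-atmosphere balance: σT_e⁴ = S(1−α)/4 = 3.630 W m⁻² → T_e = 89.45 K.
T_s = (N+1)^(1/4)·T_e = 133.8 K.
Warming: T_s − T_e = 44.31 K.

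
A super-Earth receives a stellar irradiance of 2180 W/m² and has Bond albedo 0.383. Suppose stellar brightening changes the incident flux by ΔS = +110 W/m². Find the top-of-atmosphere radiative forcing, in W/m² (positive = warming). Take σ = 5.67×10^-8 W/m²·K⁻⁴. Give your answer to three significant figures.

17.0 W/m²

Only a fraction (1−α) is absorbed and it's spread over 4πR², so ΔF = (1−α)ΔS/4 = 16.97 W/m².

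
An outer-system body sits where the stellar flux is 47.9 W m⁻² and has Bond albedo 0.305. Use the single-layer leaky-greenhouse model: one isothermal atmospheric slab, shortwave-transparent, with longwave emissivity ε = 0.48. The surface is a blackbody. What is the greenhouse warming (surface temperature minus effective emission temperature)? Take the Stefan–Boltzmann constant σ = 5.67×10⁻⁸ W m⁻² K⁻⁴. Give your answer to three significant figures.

The planet radiates to space at T_e = [S(1−α)/(4σ)]^(1/4) = 110.1 K.
The surface balance (absorbed SW + ε·downward IR = σT_s⁴) with T_a⁴ = T_s⁴/2 reduces to T_s = T_e·[2/(2−ε)]^¼ = 117.9 K.
The atmosphere warms the surface by 7.817 K.

7.82 K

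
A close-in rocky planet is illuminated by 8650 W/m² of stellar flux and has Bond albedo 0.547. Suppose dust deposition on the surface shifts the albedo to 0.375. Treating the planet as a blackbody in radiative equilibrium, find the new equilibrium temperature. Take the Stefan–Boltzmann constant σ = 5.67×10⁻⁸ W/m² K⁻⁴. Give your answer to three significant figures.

393 K

With the new albedo, S(1−α₂)/4 = 1352 W/m², so T₂ = 392.9 K.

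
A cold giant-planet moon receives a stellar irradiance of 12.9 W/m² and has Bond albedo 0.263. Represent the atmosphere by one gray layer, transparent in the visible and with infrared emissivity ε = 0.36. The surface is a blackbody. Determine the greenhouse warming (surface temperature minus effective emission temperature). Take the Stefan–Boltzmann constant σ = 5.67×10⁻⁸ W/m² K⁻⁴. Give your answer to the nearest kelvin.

Effective emission temperature (TOA balance): σT_e⁴ = S(1−α)/4 = 2.377 W/m² → T_e = 80.46 K.
Surface balance with a leaky layer gives σT_s⁴ = σT_e⁴·2/(2−ε), so T_s = T_e·[2/(2−0.36)]^(1/4) = 84.56 K.
T_s − T_e = 84.56 − 80.46 = 4.093 K.

4 K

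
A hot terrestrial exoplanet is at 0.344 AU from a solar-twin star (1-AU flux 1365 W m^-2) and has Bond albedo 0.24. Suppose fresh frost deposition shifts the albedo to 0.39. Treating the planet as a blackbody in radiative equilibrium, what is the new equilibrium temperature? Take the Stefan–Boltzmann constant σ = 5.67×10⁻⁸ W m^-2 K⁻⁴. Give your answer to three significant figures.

Flux at the orbit: S = 1365/(0.344)² = 11530 W m^-2.
New equilibrium: T₂ = [(1−0.39)·11530/(4σ)]^(1/4) = 419.7 K.

420 kelvin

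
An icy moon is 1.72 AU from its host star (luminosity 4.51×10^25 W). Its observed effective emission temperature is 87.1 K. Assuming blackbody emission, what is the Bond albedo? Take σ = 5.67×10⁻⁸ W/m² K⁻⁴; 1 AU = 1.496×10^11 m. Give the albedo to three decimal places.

0.759

d = 1.72 × 1.496×10^11 m = 2.573×10^11 m.
S = L/(4πd²) = 54.21 W/m².
From σT⁴ = S(1−α)/4 we invert for α: 1−α = 4σT⁴/S.
4σT⁴ = 4·5.67×10⁻⁸·(87.1)⁴ = 13.05 W/m².
Hence α = 1 − 13.05/54.21 = 0.7592.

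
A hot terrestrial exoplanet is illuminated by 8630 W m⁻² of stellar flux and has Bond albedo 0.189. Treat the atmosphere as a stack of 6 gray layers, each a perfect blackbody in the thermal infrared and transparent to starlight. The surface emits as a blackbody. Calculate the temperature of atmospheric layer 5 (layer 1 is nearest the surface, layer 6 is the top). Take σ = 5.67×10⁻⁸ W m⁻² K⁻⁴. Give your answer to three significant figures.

Top-of-atmosphere balance: σT_e⁴ = S(1−α)/4 = 1750 W m⁻² → T_e = 419.1 K.
Each opaque layer satisfies 2T_j⁴ = T_{j−1}⁴ + T_{j+1}⁴, giving T_k⁴ = (N+1−k)T_e⁴.
T_5 = (2)^(1/4)·419.1 = 498.4 K.

498 K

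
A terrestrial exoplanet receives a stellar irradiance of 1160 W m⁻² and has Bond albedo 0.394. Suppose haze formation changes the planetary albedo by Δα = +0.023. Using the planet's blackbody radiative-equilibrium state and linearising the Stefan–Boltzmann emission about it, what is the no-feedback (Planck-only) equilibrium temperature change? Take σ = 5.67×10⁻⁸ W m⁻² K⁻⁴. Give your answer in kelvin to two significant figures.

Reference equilibrium: T_e = [S(1−α)/(4σ)]^(1/4) = 236.0 K.
The change in absorbed flux is Δ[S(1−α)/4] = −SΔα/4 = -6.670 W m⁻².
Planck response: λ_P = 4σT_e³ = 4·5.67×10⁻⁸·(236.0)³ = 2.979 W m⁻²/K.
So ΔT₀ = -6.670/2.979 = -2.24 K.

-2.2 K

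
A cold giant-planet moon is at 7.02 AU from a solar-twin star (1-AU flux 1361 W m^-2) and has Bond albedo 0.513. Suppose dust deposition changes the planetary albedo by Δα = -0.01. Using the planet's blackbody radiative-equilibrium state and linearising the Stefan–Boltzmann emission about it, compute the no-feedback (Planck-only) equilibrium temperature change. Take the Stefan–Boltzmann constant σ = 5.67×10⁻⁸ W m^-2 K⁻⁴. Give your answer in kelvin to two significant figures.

0.45 kelvin

Irradiance scales as 1/d², so S = 1361 W m^-2 × (1/7.02)² = 27.62 W m^-2.
Unperturbed T_e = [27.62·(1−0.513)/(4σ)]^¼ = 87.75 K.
TOA radiative forcing: ΔF = −S·Δα/4 = −27.62·(-0.01)/4 = 0.06904 W m^-2.
Linearising σT⁴ gives d(σT⁴)/dT = 4σT_e³ = 0.1533 W m^-2 per K.
ΔT₀ = ΔF/λ_P = 0.06904/0.1533 = 0.450 K.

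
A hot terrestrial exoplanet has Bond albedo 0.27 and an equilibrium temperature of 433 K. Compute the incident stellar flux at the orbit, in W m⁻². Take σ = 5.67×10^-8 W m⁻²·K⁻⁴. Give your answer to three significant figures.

From S(1−α)/4 = σT⁴: S = 4σT⁴/(1−α).
The emitted flux is σT⁴ = 1993 W m⁻².
S = 4·1993/0.73 = 10920 W m⁻².

10900 W m⁻²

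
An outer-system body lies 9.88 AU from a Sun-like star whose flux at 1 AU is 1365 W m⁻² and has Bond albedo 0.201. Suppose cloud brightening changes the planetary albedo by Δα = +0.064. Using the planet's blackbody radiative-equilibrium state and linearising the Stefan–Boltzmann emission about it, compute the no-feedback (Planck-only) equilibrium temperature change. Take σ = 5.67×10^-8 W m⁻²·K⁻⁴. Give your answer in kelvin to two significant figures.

-1.7 K

By the inverse-square law, S = 1365/9.88² = 13.98 W m⁻².
Unperturbed T_e = [13.98·(1−0.201)/(4σ)]^¼ = 83.78 K.
The change in absorbed flux is Δ[S(1−α)/4] = −SΔα/4 = -0.2237 W m⁻².
Planck response: λ_P = 4σT_e³ = 4·5.67×10⁻⁸·(83.78)³ = 0.1334 W m⁻²/K.
So ΔT₀ = -0.2237/0.1334 = -1.68 K.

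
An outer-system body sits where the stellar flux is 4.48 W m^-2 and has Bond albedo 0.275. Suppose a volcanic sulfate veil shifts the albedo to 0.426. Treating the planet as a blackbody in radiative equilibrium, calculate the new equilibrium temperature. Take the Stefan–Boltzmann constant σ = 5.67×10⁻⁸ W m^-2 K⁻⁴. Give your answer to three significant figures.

58.0 K

T₂ = [S(1−α₂)/(4σ)]^(1/4) = [4.480·0.574/(4σ)]^(1/4) = 58.03 K.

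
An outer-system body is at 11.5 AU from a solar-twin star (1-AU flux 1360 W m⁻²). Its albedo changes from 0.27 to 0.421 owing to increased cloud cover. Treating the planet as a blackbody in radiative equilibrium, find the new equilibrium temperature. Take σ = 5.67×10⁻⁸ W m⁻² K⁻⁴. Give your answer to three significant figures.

71.6 K

Flux at the orbit: S = 1360/(11.5)² = 10.28 W m⁻².
New equilibrium: T₂ = [(1−0.421)·10.28/(4σ)]^(1/4) = 71.58 K.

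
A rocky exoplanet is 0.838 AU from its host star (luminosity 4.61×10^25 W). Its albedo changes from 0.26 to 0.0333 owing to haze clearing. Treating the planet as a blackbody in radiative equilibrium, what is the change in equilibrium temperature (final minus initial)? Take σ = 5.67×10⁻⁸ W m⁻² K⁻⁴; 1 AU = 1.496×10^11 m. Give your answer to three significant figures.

11.5 kelvin

Orbital distance: d = 0.838 AU = 1.254×10^11 m.
Flux at the orbit: S = L/(4πd²) = 4.61×10^25/(4π·(1.25×10^11)²) = 233.4 W m⁻².
Before: T₁ = [233.4·0.74/(4σ)]^(1/4) = 166.1 K.
With α = 0.0333, T₂ = 177.6 K.
ΔT = T₂ − T₁ = 11.48 K.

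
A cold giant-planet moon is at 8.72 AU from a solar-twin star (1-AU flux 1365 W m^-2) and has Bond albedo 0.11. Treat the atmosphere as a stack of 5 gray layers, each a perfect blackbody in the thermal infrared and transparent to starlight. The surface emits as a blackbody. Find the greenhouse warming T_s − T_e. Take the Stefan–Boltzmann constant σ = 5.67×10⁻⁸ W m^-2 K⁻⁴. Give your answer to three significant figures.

Flux at the orbit: S = 1365/(8.72)² = 17.95 W m^-2.
The effective emission temperature is T_e = [S(1−α)/(4σ)]^¼ = 91.61 K.
T_s = (N+1)^(1/4)·T_e = 143.4 K.
Warming: T_s − T_e = 51.77 K.

51.8 K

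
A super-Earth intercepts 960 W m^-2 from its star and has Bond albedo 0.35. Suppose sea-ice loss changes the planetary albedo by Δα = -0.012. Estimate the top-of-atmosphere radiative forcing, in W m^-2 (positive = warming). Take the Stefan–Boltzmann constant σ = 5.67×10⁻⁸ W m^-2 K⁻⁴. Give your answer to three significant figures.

TOA radiative forcing: ΔF = −S·Δα/4 = −960.0·(-0.012)/4 = 2.880 W m^-2.

2.88 W m^-2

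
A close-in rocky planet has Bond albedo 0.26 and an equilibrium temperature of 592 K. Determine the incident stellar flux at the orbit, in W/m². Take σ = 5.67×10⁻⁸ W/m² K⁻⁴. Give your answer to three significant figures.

37600 W/m²

From S(1−α)/4 = σT⁴: S = 4σT⁴/(1−α).
σT⁴ = 5.67×10⁻⁸·(592)⁴ = 6964 W/m².
So S = 4×6964/(1−0.26) = 37640 W/m².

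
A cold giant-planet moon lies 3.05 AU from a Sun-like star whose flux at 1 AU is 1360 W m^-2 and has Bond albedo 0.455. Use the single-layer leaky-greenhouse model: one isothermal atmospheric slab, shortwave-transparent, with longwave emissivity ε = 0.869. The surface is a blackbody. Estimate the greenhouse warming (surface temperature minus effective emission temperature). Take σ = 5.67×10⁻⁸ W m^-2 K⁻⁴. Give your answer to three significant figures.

By the inverse-square law, S = 1360/3.05² = 146.2 W m^-2.
At the top of the atmosphere, σT_e⁴ = S(1−α)/4 = 19.92 W m^-2, giving T_e = 136.9 K.
For a single slab of emissivity ε, T_s⁴ = 2T_e⁴/(2−ε); thus T_s = 136.9·(1.768)^(1/4) = 157.9 K.
Greenhouse warming: T_s − T_e = 20.97 K.

21.0 kelvin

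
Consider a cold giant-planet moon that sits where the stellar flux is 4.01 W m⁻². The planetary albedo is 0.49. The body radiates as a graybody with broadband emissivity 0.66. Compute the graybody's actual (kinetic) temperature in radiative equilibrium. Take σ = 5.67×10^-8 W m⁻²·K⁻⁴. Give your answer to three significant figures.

60.8 K

The planet absorbs (1−α)S over its disc πR² and re-emits over 4πR², so the mean absorbed flux is (1−0.49)·4.010/4 = 0.5113 W m⁻².
Equating to εσT⁴ with ε = 0.66: T = (0.5113/0.66σ)^(1/4) = 60.80 K.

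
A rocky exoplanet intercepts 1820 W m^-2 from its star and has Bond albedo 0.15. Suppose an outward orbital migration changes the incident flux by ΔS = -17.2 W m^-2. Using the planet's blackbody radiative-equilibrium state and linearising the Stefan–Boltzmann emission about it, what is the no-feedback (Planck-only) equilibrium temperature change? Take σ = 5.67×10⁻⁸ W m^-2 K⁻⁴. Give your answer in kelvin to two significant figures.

Reference equilibrium: T_e = [S(1−α)/(4σ)]^(1/4) = 287.4 K.
Only a fraction (1−α) is absorbed and it's spread over 4πR², so ΔF = (1−α)ΔS/4 = -3.655 W m^-2.
The Planck feedback parameter is 4σT_e³ = 5.383 W m^-2/K.
Hence the no-feedback warming is ΔF/(4σT_e³) = -0.679 K.

-0.68 K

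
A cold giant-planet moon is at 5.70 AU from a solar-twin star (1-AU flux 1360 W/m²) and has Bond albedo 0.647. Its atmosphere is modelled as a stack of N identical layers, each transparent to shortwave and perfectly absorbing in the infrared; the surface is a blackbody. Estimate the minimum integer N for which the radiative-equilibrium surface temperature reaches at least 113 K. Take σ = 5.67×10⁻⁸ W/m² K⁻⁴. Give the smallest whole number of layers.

Flux at the orbit: S = 1360/(5.70)² = 41.86 W/m².
The effective emission temperature is T_e = [S(1−α)/(4σ)]^¼ = 89.84 K.
Since T_s⁴ = (N+1)T_e⁴, we need N ≥ (T_s/T_e)⁴ − 1 = 1.503.
The minimum whole number is N = 2.

2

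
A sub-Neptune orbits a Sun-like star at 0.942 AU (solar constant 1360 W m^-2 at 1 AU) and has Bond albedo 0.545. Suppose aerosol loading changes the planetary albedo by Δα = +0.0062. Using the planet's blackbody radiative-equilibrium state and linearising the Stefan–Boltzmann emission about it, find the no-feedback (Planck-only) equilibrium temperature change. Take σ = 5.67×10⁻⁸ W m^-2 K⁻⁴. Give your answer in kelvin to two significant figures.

-0.80 K

By the inverse-square law, S = 1360/0.942² = 1533 W m^-2.
Reference equilibrium: T_e = [S(1−α)/(4σ)]^(1/4) = 235.5 K.
TOA radiative forcing: ΔF = −S·Δα/4 = −1533·(+0.0062)/4 = -2.376 W m^-2.
The Planck feedback parameter is 4σT_e³ = 2.961 W m^-2/K.
Hence the no-feedback warming is ΔF/(4σT_e³) = -0.802 K.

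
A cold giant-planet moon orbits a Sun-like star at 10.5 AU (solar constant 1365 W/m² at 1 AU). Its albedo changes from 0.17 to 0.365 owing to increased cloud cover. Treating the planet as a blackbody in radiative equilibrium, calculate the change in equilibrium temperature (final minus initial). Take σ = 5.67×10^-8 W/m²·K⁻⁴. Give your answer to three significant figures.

Irradiance scales as 1/d², so S = 1365 W/m² × (1/10.5)² = 12.38 W/m².
Before: T₁ = [12.38·0.83/(4σ)]^(1/4) = 82.04 K.
Final:   T₂ = [S(1−0.365)/(4σ)]^(1/4) = 76.73 K.
ΔT = T₂ − T₁ = -5.313 K.

-5.31 K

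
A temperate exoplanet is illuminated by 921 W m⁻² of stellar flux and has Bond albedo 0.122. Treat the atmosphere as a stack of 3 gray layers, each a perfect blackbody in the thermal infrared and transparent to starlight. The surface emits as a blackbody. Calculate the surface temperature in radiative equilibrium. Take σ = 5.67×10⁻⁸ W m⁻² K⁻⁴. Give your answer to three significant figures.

346 K

Top-of-atmosphere balance: σT_e⁴ = S(1−α)/4 = 202.2 W m⁻² → T_e = 244.4 K.
Layer-by-layer balance gives σT_s⁴ = (N+1)σT_e⁴, so T_s = 4^¼·244.4 = 345.6 K.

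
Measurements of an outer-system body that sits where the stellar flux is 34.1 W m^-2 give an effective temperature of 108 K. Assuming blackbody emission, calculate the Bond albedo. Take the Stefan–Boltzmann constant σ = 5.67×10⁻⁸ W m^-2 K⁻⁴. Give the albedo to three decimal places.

From σT⁴ = S(1−α)/4 we invert for α: 1−α = 4σT⁴/S.
4σT⁴ = 4·5.67×10⁻⁸·(108)⁴ = 30.86 W m^-2.
Hence α = 1 − 30.86/34.10 = 0.0951.

0.095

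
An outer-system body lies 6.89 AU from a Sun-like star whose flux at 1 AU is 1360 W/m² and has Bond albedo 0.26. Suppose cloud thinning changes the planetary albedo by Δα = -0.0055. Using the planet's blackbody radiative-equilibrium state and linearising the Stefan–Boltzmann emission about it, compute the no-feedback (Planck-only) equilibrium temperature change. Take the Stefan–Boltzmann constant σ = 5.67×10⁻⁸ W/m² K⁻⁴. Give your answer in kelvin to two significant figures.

By the inverse-square law, S = 1360/6.89² = 28.65 W/m².
Unperturbed T_e = [28.65·(1−0.26)/(4σ)]^¼ = 98.33 K.
TOA radiative forcing: ΔF = −S·Δα/4 = −28.65·(-0.0055)/4 = 0.03939 W/m².
The Planck feedback parameter is 4σT_e³ = 0.2156 W/m²/K.
ΔT₀ = ΔF/λ_P = 0.03939/0.2156 = 0.183 K.

0.18 kelvin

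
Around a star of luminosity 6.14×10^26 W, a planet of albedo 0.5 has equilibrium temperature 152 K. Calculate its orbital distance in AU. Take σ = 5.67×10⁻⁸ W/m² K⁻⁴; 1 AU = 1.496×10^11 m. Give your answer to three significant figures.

Required flux: S = 4σT⁴/(1−α) = 242.1 W/m².
From L = 4πd²S, d = √(6.14×10^26/(4π·242.1)) = 4.492×10^11 m = 3.003 AU.

3.00 AU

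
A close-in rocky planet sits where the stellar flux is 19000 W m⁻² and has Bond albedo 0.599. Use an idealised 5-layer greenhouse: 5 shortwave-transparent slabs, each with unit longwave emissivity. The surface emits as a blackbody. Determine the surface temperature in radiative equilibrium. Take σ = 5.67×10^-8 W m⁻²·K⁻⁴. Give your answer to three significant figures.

670 K

The effective emission temperature is T_e = [S(1−α)/(4σ)]^¼ = 428.1 K.
With N = 5 opaque layers, T_s = (N+1)^(1/4)·T_e = 6^(1/4)·428.1 = 670.0 K.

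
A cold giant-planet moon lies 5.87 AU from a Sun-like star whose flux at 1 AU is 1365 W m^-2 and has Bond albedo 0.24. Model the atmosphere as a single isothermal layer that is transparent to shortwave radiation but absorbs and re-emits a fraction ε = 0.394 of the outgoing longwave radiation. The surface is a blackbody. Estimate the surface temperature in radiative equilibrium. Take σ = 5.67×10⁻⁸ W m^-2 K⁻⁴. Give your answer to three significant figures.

Irradiance scales as 1/d², so S = 1365 W m^-2 × (1/5.87)² = 39.61 W m^-2.
Effective emission temperature (TOA balance): σT_e⁴ = S(1−α)/4 = 7.527 W m^-2 → T_e = 107.3 K.
For a single slab of emissivity ε, T_s⁴ = 2T_e⁴/(2−ε); thus T_s = 107.3·(1.245)^(1/4) = 113.4 K.

113 kelvin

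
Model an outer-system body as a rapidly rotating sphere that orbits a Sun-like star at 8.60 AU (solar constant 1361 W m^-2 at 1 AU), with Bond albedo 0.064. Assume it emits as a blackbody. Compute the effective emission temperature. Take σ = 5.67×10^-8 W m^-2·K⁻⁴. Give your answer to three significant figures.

93.4 kelvin

Flux at the orbit: S = 1361/(8.60)² = 18.40 W m^-2.
Absorbed flux (global mean): S(1−α)/4 = 18.40·0.936/4 = 4.306 W m^-2.
In equilibrium σT⁴ equals this, so T = 93.35 K.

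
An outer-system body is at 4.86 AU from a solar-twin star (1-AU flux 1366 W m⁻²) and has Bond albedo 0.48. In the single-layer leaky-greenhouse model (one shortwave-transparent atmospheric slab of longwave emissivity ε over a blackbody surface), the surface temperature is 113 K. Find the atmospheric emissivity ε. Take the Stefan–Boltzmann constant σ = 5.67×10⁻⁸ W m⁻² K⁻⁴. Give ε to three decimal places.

Flux at the orbit: S = 1366/(4.86)² = 57.83 W m⁻².
First, T_e = [57.83·(1−0.48)/(4σ)]^(1/4) = 107.3 K.
T_s⁴ = T_e⁴·2/(2−ε) → ε = 2 − 2(T_e/T_s)⁴ = 2 − 2·(107.3/113)⁴ = 0.3735.

0.373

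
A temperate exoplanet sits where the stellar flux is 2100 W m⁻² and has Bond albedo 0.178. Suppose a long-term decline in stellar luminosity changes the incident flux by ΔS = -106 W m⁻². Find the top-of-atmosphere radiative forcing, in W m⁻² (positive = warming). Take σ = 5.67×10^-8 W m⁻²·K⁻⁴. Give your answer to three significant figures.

-21.8 W m⁻²

ΔF = Δ[S(1−α)]/4 = (1−0.178)·-106/4 = -21.78 W m⁻².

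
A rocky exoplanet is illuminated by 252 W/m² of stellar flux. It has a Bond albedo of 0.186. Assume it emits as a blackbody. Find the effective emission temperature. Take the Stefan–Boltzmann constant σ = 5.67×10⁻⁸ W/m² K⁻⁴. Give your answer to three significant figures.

Absorbed flux (global mean): S(1−α)/4 = 252.0·0.814/4 = 51.28 W/m².
Balancing against σT⁴: T = (51.28/5.67×10⁻⁸)^(1/4) = 173.4 K.

173 K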